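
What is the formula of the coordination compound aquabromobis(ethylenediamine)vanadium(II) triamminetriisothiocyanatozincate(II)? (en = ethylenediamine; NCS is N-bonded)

Cation [V…]: ligand charges -1, V(II) ⇒ ion charge 1+.
Anion [Zn…]: ligand charges -3, Zn(II) ⇒ ion charge 1−.

[VBr(en)2(H2O)][Zn(NCS)3(NH3)3]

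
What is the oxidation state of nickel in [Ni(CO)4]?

No counter-ion: the bracketed complex is neutral.
Ligand charges: 4×CO neutral; sum 0.
Ni + (0) = 0 ⇒ Ni is 0.

0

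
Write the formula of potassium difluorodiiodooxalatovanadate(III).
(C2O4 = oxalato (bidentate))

Ligands: 2 iodo (I, -1), 2 fluoro (F, -1), 1 oxalato (C2O4, -2). Ligand charge sum = -6.
Charge balance with potassium (+1) requires 1 complex ion per 3 potassium.

K3[V(C2O4)F2I2]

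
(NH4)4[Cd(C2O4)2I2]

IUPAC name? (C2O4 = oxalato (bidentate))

The 4 ammonium counter-ions carry a total charge of +4, so each complex ion is 4−.
Ligand charges: 2×iodo (-1 each), 2×oxalato (-2 each); total -6. So Cd + (-6) = 4−, giving Cd = +2.
Ligands are named alphabetically: iodo before oxalato.
The complex ion is anionic, so cadmium takes the -ate form cadmate(II).

ammonium diiododioxalatocadmate(II)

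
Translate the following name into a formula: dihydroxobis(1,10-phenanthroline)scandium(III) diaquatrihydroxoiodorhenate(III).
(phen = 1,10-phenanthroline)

Cation [Sc…]: ligand charges -2, Sc(III) ⇒ ion charge 1+.
Anion [Re…]: ligand charges -4, Re(III) ⇒ ion charge 1−.
One 1+ cation balances one 1− anion.

[Sc(OH)2(phen)2][Re(H2O)2I(OH)3]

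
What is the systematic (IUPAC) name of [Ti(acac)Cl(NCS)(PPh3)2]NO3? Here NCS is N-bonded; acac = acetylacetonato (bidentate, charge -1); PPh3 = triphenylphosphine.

The 1 nitrate counter-ion carries a total charge of -1, so each complex ion is 1+.
Ligand charges: 1×isothiocyanato (-1 each), 1×acetylacetonato (-1 each), 1×chloro (-1 each), 2×triphenylphosphine (neutral); total -3. So Ti + (-3) = 1+, giving Ti = +4.
Ligands are named alphabetically: acetylacetonato before chloro before isothiocyanato before triphenylphosphine.

(acetylacetonato)chloroisothiocyanatobis(triphenylphosphine)titanium(IV) nitrate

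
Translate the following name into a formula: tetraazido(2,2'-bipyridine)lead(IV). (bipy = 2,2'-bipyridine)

[Pb(bipy)(N3)4]

Ligands: 1 2,2'-bipyridine (bipy, neutral), 4 azido (N3, -1). Ligand charge sum = -4.
With Pb in oxidation state +4, the complex ion is [Pb...].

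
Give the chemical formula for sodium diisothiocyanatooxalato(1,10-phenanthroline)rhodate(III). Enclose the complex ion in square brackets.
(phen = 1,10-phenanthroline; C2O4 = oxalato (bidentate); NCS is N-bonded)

Na[Rh(C2O4)(NCS)2(phen)]

Ligands: 1 1,10-phenanthroline (phen, neutral), 1 oxalato (C2O4, -2), 2 isothiocyanato (NCS, -1). Ligand charge sum = -4.
With Rh in oxidation state +3, the complex ion is [Rh...]^1−.
Charge balance with sodium (+1) requires 1 complex ion per 1 sodium.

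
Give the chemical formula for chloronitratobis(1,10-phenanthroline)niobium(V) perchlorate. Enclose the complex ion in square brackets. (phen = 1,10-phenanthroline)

Ligands: 1 nitrato (NO3, -1), 2 1,10-phenanthroline (phen, neutral), 1 chloro (Cl, -1). Ligand charge sum = -2.
With Nb in oxidation state +5, the complex ion is [Nb...]^3+.
Charge balance with perchlorate (-1) requires 1 complex ion per 3 perchlorate.

[NbCl(NO3)(phen)2](ClO4)3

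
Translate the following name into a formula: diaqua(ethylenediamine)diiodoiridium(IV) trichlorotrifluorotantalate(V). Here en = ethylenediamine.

Cation [Ir…]: ligand charges -2, Ir(IV) ⇒ ion charge 2+.
Anion [Ta…]: ligand charges -6, Ta(V) ⇒ ion charge 1−.
One 2+ cation requires 2 of the 1− anion.

[Ir(en)(H2O)2I2][TaCl3F3]2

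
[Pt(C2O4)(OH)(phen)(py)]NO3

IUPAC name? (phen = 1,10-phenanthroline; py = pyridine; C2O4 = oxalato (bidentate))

The 1 nitrate counter-ion carries a total charge of -1, so each complex ion is 1+.
Ligand charges: 1×1,10-phenanthroline (neutral), 1×pyridine (neutral), 1×oxalato (-2 each), 1×hydroxo (-1 each); total -3. So Pt + (-3) = 1+, giving Pt = +4.
Ligands are named alphabetically: hydroxo before oxalato before phenanthroline before pyridine.

hydroxooxalato(1,10-phenanthroline)(pyridine)platinum(IV) nitrate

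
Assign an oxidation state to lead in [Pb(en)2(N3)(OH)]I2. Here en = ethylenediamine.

2 iodide outside the brackets (-1 each) → the complex ion is 2+.
Ligand charges: 1×N3 = -1; 2×en neutral; 1×OH = -1; sum -2.
Pb + (-2) = 2+ ⇒ Pb is +4.

+4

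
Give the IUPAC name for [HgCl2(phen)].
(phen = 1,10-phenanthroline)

dichloro(1,10-phenanthroline)mercury(II)

There is no counter-ion, so the complex is neutral overall.
Ligand charges: 2×chloro (-1 each), 1×1,10-phenanthroline (neutral); total -2. So Hg + (-2) = 0, giving Hg = +2.
Ligands are named alphabetically: chloro before phenanthroline.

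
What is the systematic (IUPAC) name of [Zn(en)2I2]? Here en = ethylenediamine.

There is no counter-ion, so the complex is neutral overall.
Ligand charges: 2×iodo (-1 each), 2×ethylenediamine (neutral); total -2. So Zn + (-2) = 0, giving Zn = +2.
Ligands are named alphabetically: ethylenediamine before iodo.

bis(ethylenediamine)diiodozinc(II)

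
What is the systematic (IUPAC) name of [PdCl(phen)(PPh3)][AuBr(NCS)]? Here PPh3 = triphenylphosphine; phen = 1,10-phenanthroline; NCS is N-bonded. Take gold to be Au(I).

chloro(1,10-phenanthroline)(triphenylphosphine)palladium(II) bromoisothiocyanatoaurate(I)

Both ions are complex: the cation is named first with the plain metal name, the anion second with the -ate form; each ion's ligands are alphabetised independently.
Au is given as +1; the anion's ligand charges sum to -2, so the complex anion is 1−.
A 1:1 salt means the cation carries the equal and opposite charge, 1+.
Cation: ligand charges sum to -1; for the ion to be 1+, Pd = +2.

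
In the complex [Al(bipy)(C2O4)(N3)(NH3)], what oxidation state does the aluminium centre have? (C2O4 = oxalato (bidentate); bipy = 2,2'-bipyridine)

No counter-ion: the bracketed complex is neutral.
Ligand charges: 1×N3 = -1; 1×C2O4 = -2; 1×NH3 neutral; 1×bipy neutral; sum -3.
Al + (-3) = 0 ⇒ Al is +3.

+3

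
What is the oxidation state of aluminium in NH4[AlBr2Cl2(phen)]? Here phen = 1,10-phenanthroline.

+3

1 ammonium outside the brackets (+1 each) → the complex ion is 1−.
Ligand charges: 2×Cl = -2; 1×phen neutral; 2×Br = -2; sum -4.
Al + (-4) = 1− ⇒ Al is +3.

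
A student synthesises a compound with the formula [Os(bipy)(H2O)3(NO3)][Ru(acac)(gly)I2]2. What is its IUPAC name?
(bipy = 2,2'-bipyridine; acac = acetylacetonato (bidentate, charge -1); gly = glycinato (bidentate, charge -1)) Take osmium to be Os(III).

Both ions are complex: the cation is named first with the plain metal name, the anion second with the -ate form; each ion's ligands are alphabetised independently.
Os is given as +3; the cation's ligand charges sum to -1, so the complex cation is 2+.
With 2 anions per cation, each anion must be 2/2 = 1−.
Anion: ligand charges sum to -4; for the ion to be 1−, Ru = +3.

triaqua(2,2'-bipyridine)nitratoosmium(III) (acetylacetonato)(glycinato)diiodoruthenate(III)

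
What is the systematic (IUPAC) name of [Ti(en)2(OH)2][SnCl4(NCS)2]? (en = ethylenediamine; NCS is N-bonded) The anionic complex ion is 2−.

bis(ethylenediamine)dihydroxotitanium(IV) tetrachlorodiisothiocyanatostannate(IV)

The complex anion is given as 2−; its ligand charges sum to -6, so Sn = +4.
A 1:1 salt means the cation carries the equal and opposite charge, 2+.
Cation: ligand charges sum to -2; for the ion to be 2+, Ti = +4.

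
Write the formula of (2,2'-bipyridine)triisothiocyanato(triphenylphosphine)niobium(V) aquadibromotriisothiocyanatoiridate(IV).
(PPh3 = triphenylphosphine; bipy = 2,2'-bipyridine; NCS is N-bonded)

[Nb(bipy)(NCS)3(PPh3)][IrBr2(H2O)(NCS)3]2

Cation [Nb…]: ligand charges -3, Nb(V) ⇒ ion charge 2+.
Anion [Ir…]: ligand charges -5, Ir(IV) ⇒ ion charge 1−.
One 2+ cation requires 2 of the 1− anion.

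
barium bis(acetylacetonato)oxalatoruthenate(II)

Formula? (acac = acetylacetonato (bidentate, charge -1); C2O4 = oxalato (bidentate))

Ligands: 2 acetylacetonato (acac, -1), 1 oxalato (C2O4, -2). Ligand charge sum = -4.
Charge balance with barium (+2) requires 1 complex ion per 1 barium.

Ba[Ru(acac)2(C2O4)]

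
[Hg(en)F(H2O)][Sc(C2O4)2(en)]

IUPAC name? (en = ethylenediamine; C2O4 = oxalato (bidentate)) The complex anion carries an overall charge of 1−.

aqua(ethylenediamine)fluoromercury(II) (ethylenediamine)dioxalatoscandate(III)

Both ions are complex: the cation is named first with the plain metal name, the anion second with the -ate form; each ion's ligands are alphabetised independently.
The complex anion is given as 1−; its ligand charges sum to -4, so Sc = +3.
A 1:1 salt means the cation carries the equal and opposite charge, 1+.
Cation: ligand charges sum to -1; for the ion to be 1+, Hg = +2.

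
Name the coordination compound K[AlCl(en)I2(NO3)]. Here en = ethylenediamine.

The 1 potassium counter-ion carries a total charge of +1, so each complex ion is 1−.
Ligand charges: 1×chloro (-1 each), 2×iodo (-1 each), 1×ethylenediamine (neutral), 1×nitrato (-1 each); total -4. So Al + (-4) = 1−, giving Al = +3.
The complex ion is anionic, so aluminium takes the -ate form aluminate(III).

potassium chloro(ethylenediamine)diiodonitratoaluminate(III)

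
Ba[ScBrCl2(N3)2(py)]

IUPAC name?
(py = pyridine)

barium diazidobromodichloro(pyridine)scandate(III)

The 1 barium counter-ion carries a total charge of +2, so each complex ion is 2−.
Ligand charges: 2×chloro (-1 each), 1×bromo (-1 each), 2×azido (-1 each), 1×pyridine (neutral); total -5. So Sc + (-5) = 2−, giving Sc = +3.
The complex ion is anionic, so scandium takes the -ate form scandate(III).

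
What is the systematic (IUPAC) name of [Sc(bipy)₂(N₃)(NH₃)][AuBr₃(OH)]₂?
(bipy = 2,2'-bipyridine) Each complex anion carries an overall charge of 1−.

Both ions are complex: the cation is named first with the plain metal name, the anion second with the -ate form; each ion's ligands are alphabetised independently.
The complex anion is given as 1−; its ligand charges sum to -4, so Au = +3.
With 2 anions per cation, the cation must be 2×1 = 2+.
Cation: ligand charges sum to -1; for the ion to be 2+, Sc = +3.

ammineazidobis(2,2'-bipyridine)scandium(III) tribromohydroxoaurate(III)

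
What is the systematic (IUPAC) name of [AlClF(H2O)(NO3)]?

aquachlorofluoronitratoaluminium(III)

There is no counter-ion, so the complex is neutral overall.
Ligand charges: 1×fluoro (-1 each), 1×chloro (-1 each), 1×aqua (neutral), 1×nitrato (-1 each); total -3. So Al + (-3) = 0, giving Al = +3.
Ligands are named alphabetically: aqua before chloro before fluoro before nitrato.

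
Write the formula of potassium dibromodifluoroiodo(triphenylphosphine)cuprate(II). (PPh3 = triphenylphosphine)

Ligands: 2 bromo (Br, -1), 1 triphenylphosphine (PPh3, neutral), 1 iodo (I, -1), 2 fluoro (F, -1). Ligand charge sum = -5.
With Cu in oxidation state +2, the complex ion is [Cu...]^3−.
Charge balance with potassium (+1) requires 1 complex ion per 3 potassium.

K3[CuBr2F2I(PPh3)]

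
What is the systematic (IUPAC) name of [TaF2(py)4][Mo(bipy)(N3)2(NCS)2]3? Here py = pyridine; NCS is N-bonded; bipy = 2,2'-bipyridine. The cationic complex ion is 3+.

Both ions are complex: the cation is named first with the plain metal name, the anion second with the -ate form; each ion's ligands are alphabetised independently.
The complex cation is given as 3+; its ligand charges sum to -2, so Ta = +5.
With 3 anions per cation, each anion must be 3/3 = 1−.
Anion: ligand charges sum to -4; for the ion to be 1−, Mo = +3.

difluorotetrakis(pyridine)tantalum(V) diazido(2,2'-bipyridine)diisothiocyanatomolybdate(III)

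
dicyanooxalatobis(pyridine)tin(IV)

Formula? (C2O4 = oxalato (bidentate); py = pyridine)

Ligands: 1 oxalato (C2O4, -2), 2 cyano (CN, -1), 2 pyridine (py, neutral). Ligand charge sum = -4.
With Sn in oxidation state +4, the complex ion is [Sn...].

[Sn(C2O4)(CN)2(py)2]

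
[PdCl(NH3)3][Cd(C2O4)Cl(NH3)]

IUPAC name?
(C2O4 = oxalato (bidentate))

triamminechloropalladium(II) amminechlorooxalatocadmate(II)

Both ions are complex: the cation is named first with the plain metal name, the anion second with the -ate form; each ion's ligands are alphabetised independently.
Cadmium is always +2 in its complexes; the anion's ligand charges sum to -3, so the complex anion is 1−.
A 1:1 salt means the cation carries the equal and opposite charge, 1+.
Cation: ligand charges sum to -1; for the ion to be 1+, Pd = +2.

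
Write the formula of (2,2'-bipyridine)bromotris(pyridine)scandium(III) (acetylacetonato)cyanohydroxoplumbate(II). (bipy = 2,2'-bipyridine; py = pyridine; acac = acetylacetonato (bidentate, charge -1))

[Sc(bipy)Br(py)3][Pb(acac)(CN)(OH)]2

Cation [Sc…]: ligand charges -1, Sc(III) ⇒ ion charge 2+.
Anion [Pb…]: ligand charges -3, Pb(II) ⇒ ion charge 1−.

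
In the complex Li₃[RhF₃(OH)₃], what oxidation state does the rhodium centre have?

3 lithium outside the brackets (+1 each) → the complex ion is 3−.
Ligand charges: 3×F = -3; 3×OH = -3; sum -6.
Rh + (-6) = 3− ⇒ Rh is +3.

+3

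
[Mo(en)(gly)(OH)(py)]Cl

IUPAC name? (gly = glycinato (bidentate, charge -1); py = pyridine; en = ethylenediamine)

(ethylenediamine)(glycinato)hydroxo(pyridine)molybdenum(III) chloride

The 1 chloride counter-ion carries a total charge of -1, so each complex ion is 1+.
Ligand charges: 1×hydroxo (-1 each), 1×glycinato (-1 each), 1×pyridine (neutral), 1×ethylenediamine (neutral); total -2. So Mo + (-2) = 1+, giving Mo = +3.
Ligands are named alphabetically: ethylenediamine before glycinato before hydroxo before pyridine.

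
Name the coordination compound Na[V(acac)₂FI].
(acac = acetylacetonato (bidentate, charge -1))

sodium bis(acetylacetonato)fluoroiodovanadate(III)

The 1 sodium counter-ion carries a total charge of +1, so each complex ion is 1−.
Ligand charges: 2×acetylacetonato (-1 each), 1×fluoro (-1 each), 1×iodo (-1 each); total -4. So V + (-4) = 1−, giving V = +3.
Ligands are named alphabetically: acetylacetonato before fluoro before iodo.
The complex ion is anionic, so vanadium takes the -ate form vanadate(III).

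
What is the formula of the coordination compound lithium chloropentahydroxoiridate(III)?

Li3[IrCl(OH)5]

Ligands: 5 hydroxo (OH, -1), 1 chloro (Cl, -1). Ligand charge sum = -6.
With Ir in oxidation state +3, the complex ion is [Ir...]^3−.
Charge balance with lithium (+1) requires 1 complex ion per 3 lithium.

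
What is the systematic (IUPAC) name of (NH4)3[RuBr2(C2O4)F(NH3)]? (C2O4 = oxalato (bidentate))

The 3 ammonium counter-ions carry a total charge of +3, so each complex ion is 3−.
Ligand charges: 2×bromo (-1 each), 1×ammine (neutral), 1×fluoro (-1 each), 1×oxalato (-2 each); total -5. So Ru + (-5) = 3−, giving Ru = +2.
Ligands are named alphabetically: ammine before bromo before fluoro before oxalato.
The complex ion is anionic, so ruthenium takes the -ate form ruthenate(II).

ammonium amminedibromofluorooxalatoruthenate(II)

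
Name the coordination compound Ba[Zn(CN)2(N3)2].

barium diazidodicyanozincate(II)

The 1 barium counter-ion carries a total charge of +2, so each complex ion is 2−.
Ligand charges: 2×azido (-1 each), 2×cyano (-1 each); total -4. So Zn + (-4) = 2−, giving Zn = +2.
The complex ion is anionic, so zinc takes the -ate form zincate(II).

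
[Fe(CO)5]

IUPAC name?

There is no counter-ion, so the complex is neutral overall.
Ligand charges: 5×carbonyl (neutral); total 0. So Fe + (0) = 0, giving Fe = 0.

pentacarbonyliron(0)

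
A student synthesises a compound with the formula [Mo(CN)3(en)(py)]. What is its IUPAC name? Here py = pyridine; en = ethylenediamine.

tricyano(ethylenediamine)(pyridine)molybdenum(III)

There is no counter-ion, so the complex is neutral overall.
Ligand charges: 3×cyano (-1 each), 1×pyridine (neutral), 1×ethylenediamine (neutral); total -3. So Mo + (-3) = 0, giving Mo = +3.
Ligands are named alphabetically: cyano before ethylenediamine before pyridine.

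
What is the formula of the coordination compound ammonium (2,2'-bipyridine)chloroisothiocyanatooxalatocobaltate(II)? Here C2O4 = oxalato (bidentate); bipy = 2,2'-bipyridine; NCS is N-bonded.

Ligands: 1 oxalato (C2O4, -2), 1 2,2'-bipyridine (bipy, neutral), 1 chloro (Cl, -1), 1 isothiocyanato (NCS, -1). Ligand charge sum = -4.
Charge balance with ammonium (+1) requires 1 complex ion per 2 ammonium.

(NH4)2[Co(bipy)(C2O4)Cl(NCS)]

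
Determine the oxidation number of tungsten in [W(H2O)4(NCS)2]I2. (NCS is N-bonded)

2 iodide outside the brackets (-1 each) → the complex ion is 2+.
Ligand charges: 4×H2O neutral; 2×NCS = -2; sum -2.
W + (-2) = 2+ ⇒ W is +4.

+4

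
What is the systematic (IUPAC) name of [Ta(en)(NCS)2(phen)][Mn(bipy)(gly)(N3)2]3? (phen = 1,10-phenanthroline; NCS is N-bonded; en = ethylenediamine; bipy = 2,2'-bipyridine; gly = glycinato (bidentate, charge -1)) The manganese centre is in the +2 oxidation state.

(ethylenediamine)diisothiocyanato(1,10-phenanthroline)tantalum(V) diazido(2,2'-bipyridine)(glycinato)manganate(II)

Both ions are complex: the cation is named first with the plain metal name, the anion second with the -ate form; each ion's ligands are alphabetised independently.
Mn is given as +2; the anion's ligand charges sum to -3, so the complex anion is 1−.
With 3 anions per cation, the cation must be 3×1 = 3+.
Cation: ligand charges sum to -2; for the ion to be 3+, Ta = +5.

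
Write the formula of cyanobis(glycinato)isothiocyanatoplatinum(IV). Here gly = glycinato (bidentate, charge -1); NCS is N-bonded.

Ligands: 2 glycinato (gly, -1), 1 isothiocyanato (NCS, -1), 1 cyano (CN, -1). Ligand charge sum = -4.
With Pt in oxidation state +4, the complex ion is [Pt...].

[Pt(CN)(gly)2(NCS)]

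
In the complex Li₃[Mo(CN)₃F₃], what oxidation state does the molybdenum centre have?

+3

3 lithium outside the brackets (+1 each) → the complex ion is 3−.
Ligand charges: 3×CN = -3; 3×F = -3; sum -6.
Mo + (-6) = 3− ⇒ Mo is +3.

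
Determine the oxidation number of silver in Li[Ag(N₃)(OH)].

+1

1 lithium outside the brackets (+1 each) → the complex ion is 1−.
Ligand charges: 1×OH = -1; 1×N3 = -1; sum -2.
Ag + (-2) = 1− ⇒ Ag is +1.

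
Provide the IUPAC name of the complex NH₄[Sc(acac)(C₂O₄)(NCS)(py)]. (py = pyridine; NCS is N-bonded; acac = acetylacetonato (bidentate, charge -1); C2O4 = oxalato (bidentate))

ammonium (acetylacetonato)isothiocyanatooxalato(pyridine)scandate(III)

The 1 ammonium counter-ion carries a total charge of +1, so each complex ion is 1−.
Ligand charges: 1×pyridine (neutral), 1×isothiocyanato (-1 each), 1×acetylacetonato (-1 each), 1×oxalato (-2 each); total -4. So Sc + (-4) = 1−, giving Sc = +3.
The complex ion is anionic, so scandium takes the -ate form scandate(III).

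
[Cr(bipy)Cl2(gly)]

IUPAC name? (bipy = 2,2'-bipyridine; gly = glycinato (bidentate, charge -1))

There is no counter-ion, so the complex is neutral overall.
Ligand charges: 1×2,2'-bipyridine (neutral), 1×glycinato (-1 each), 2×chloro (-1 each); total -3. So Cr + (-3) = 0, giving Cr = +3.
Ligands are named alphabetically: bipyridine before chloro before glycinato.

(2,2'-bipyridine)dichloro(glycinato)chromium(III)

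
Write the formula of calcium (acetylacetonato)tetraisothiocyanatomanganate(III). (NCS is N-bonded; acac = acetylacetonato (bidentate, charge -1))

Ligands: 4 isothiocyanato (NCS, -1), 1 acetylacetonato (acac, -1). Ligand charge sum = -5.
With Mn in oxidation state +3, the complex ion is [Mn...]^2−.
Charge balance with calcium (+2) requires 1 complex ion per 1 calcium.

Ca[Mn(acac)(NCS)4]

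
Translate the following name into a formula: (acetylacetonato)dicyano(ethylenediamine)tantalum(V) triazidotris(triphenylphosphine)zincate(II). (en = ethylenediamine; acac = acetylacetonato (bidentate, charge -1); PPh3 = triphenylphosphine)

Cation [Ta…]: ligand charges -3, Ta(V) ⇒ ion charge 2+.
Anion [Zn…]: ligand charges -3, Zn(II) ⇒ ion charge 1−.
One 2+ cation requires 2 of the 1− anion.

[Ta(acac)(CN)2(en)][Zn(N3)3(PPh3)3]2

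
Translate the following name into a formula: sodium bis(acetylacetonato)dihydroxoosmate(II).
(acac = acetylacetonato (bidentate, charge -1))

Na2[Os(acac)2(OH)2]

Ligands: 2 acetylacetonato (acac, -1), 2 hydroxo (OH, -1). Ligand charge sum = -4.
With Os in oxidation state +2, the complex ion is [Os...]^2−.
Charge balance with sodium (+1) requires 1 complex ion per 2 sodium.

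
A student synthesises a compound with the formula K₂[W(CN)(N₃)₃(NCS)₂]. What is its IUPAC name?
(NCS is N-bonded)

potassium triazidocyanodiisothiocyanatotungstate(IV)

The 2 potassium counter-ions carry a total charge of +2, so each complex ion is 2−.
Ligand charges: 1×cyano (-1 each), 3×azido (-1 each), 2×isothiocyanato (-1 each); total -6. So W + (-6) = 2−, giving W = +4.
Ligands are named alphabetically: azido before cyano before isothiocyanato.
The complex ion is anionic, so tungsten takes the -ate form tungstate(IV).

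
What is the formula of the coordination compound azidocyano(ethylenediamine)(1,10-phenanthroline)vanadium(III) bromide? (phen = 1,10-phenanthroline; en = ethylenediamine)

Ligands: 1 1,10-phenanthroline (phen, neutral), 1 ethylenediamine (en, neutral), 1 azido (N3, -1), 1 cyano (CN, -1). Ligand charge sum = -2.
With V in oxidation state +3, the complex ion is [V...]^1+.
Charge balance with bromide (-1) requires 1 complex ion per 1 bromide.

[V(CN)(en)(N3)(phen)]Br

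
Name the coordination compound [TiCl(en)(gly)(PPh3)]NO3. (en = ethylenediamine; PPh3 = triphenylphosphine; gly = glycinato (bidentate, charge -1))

chloro(ethylenediamine)(glycinato)(triphenylphosphine)titanium(III) nitrate

The 1 nitrate counter-ion carries a total charge of -1, so each complex ion is 1+.
Ligand charges: 1×ethylenediamine (neutral), 1×triphenylphosphine (neutral), 1×chloro (-1 each), 1×glycinato (-1 each); total -2. So Ti + (-2) = 1+, giving Ti = +3.
Ligands are named alphabetically: chloro before ethylenediamine before glycinato before triphenylphosphine.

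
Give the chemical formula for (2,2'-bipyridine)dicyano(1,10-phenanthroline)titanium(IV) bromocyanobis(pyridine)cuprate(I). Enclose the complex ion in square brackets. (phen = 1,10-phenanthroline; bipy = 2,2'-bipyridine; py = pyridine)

[Ti(bipy)(CN)2(phen)][CuBr(CN)(py)2]2

Cation [Ti…]: ligand charges -2, Ti(IV) ⇒ ion charge 2+.
Anion [Cu…]: ligand charges -2, Cu(I) ⇒ ion charge 1−.
One 2+ cation requires 2 of the 1− anion.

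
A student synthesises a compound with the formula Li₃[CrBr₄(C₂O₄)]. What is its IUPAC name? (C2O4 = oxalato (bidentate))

lithium tetrabromooxalatochromate(III)

The 3 lithium counter-ions carry a total charge of +3, so each complex ion is 3−.
Ligand charges: 1×oxalato (-2 each), 4×bromo (-1 each); total -6. So Cr + (-6) = 3−, giving Cr = +3.
Ligands are named alphabetically: bromo before oxalato.
The complex ion is anionic, so chromium takes the -ate form chromate(III).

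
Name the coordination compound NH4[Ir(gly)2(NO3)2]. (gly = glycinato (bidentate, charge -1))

ammonium bis(glycinato)dinitratoiridate(III)

The 1 ammonium counter-ion carries a total charge of +1, so each complex ion is 1−.
Ligand charges: 2×nitrato (-1 each), 2×glycinato (-1 each); total -4. So Ir + (-4) = 1−, giving Ir = +3.
Ligands are named alphabetically: glycinato before nitrato.
The complex ion is anionic, so iridium takes the -ate form iridate(III).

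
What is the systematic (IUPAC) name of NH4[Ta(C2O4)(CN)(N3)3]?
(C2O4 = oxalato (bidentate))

ammonium triazidocyanooxalatotantalate(V)

The 1 ammonium counter-ion carries a total charge of +1, so each complex ion is 1−.
Ligand charges: 1×oxalato (-2 each), 1×cyano (-1 each), 3×azido (-1 each); total -6. So Ta + (-6) = 1−, giving Ta = +5.
Ligands are named alphabetically: azido before cyano before oxalato.
The complex ion is anionic, so tantalum takes the -ate form tantalate(V).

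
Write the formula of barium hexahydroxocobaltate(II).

Ba2[Co(OH)6]

Ligands: 6 hydroxo (OH, -1). Ligand charge sum = -6.
With Co in oxidation state +2, the complex ion is [Co...]^4−.
Charge balance with barium (+2) requires 1 complex ion per 2 barium.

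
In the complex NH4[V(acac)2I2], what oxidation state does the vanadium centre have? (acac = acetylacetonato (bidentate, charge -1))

+3

1 ammonium outside the brackets (+1 each) → the complex ion is 1−.
Ligand charges: 2×I = -2; 2×acac = -2; sum -4.
V + (-4) = 1− ⇒ V is +3.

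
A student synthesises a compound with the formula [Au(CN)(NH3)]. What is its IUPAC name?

There is no counter-ion, so the complex is neutral overall.
Ligand charges: 1×cyano (-1 each), 1×ammine (neutral); total -1. So Au + (-1) = 0, giving Au = +1.
Ligands are named alphabetically: ammine before cyano.

amminecyanogold(I)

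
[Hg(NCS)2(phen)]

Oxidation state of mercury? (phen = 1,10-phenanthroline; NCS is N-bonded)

No counter-ion: the bracketed complex is neutral.
Ligand charges: 1×phen neutral; 2×NCS = -2; sum -2.
Hg + (-2) = 0 ⇒ Hg is +2.

+2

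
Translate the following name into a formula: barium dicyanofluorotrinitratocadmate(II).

Ligands: 3 nitrato (NO3, -1), 2 cyano (CN, -1), 1 fluoro (F, -1). Ligand charge sum = -6.
Charge balance with barium (+2) requires 1 complex ion per 2 barium.

Ba2[Cd(CN)2F(NO3)3]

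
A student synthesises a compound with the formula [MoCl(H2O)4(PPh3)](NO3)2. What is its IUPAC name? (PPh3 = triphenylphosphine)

The 2 nitrate counter-ions carry a total charge of -2, so each complex ion is 2+.
Ligand charges: 1×triphenylphosphine (neutral), 1×chloro (-1 each), 4×aqua (neutral); total -1. So Mo + (-1) = 2+, giving Mo = +3.
Ligands are named alphabetically: aqua before chloro before triphenylphosphine.

tetraaquachloro(triphenylphosphine)molybdenum(III) nitrate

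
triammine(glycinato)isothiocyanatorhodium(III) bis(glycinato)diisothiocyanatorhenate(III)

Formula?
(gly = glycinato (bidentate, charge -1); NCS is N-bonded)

[Rh(gly)(NCS)(NH3)3][Re(gly)2(NCS)2]

Cation [Rh…]: ligand charges -2, Rh(III) ⇒ ion charge 1+.
Anion [Re…]: ligand charges -4, Re(III) ⇒ ion charge 1−.
One 1+ cation balances one 1− anion.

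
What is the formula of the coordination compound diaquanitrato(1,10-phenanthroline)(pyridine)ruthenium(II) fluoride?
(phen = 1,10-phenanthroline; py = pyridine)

Ligands: 2 aqua (H2O, neutral), 1 nitrato (NO3, -1), 1 1,10-phenanthroline (phen, neutral), 1 pyridine (py, neutral). Ligand charge sum = -1.
With Ru in oxidation state +2, the complex ion is [Ru...]^1+.
Charge balance with fluoride (-1) requires 1 complex ion per 1 fluoride.

[Ru(H2O)2(NO3)(phen)(py)]F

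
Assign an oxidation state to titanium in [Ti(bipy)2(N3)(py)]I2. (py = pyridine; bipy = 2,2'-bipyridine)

+3

2 iodide outside the brackets (-1 each) → the complex ion is 2+.
Ligand charges: 1×py neutral; 1×N3 = -1; 2×bipy neutral; sum -1.
Ti + (-1) = 2+ ⇒ Ti is +3.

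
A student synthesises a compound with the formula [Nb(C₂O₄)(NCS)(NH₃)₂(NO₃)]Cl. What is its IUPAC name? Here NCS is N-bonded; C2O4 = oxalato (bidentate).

The 1 chloride counter-ion carries a total charge of -1, so each complex ion is 1+.
Ligand charges: 1×isothiocyanato (-1 each), 1×nitrato (-1 each), 1×oxalato (-2 each), 2×ammine (neutral); total -4. So Nb + (-4) = 1+, giving Nb = +5.
Ligands are named alphabetically: ammine before isothiocyanato before nitrato before oxalato.

diammineisothiocyanatonitratooxalatoniobium(V) chloride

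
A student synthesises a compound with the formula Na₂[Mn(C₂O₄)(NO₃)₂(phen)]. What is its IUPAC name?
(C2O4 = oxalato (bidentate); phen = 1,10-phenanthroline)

sodium dinitratooxalato(1,10-phenanthroline)manganate(II)

The 2 sodium counter-ions carry a total charge of +2, so each complex ion is 2−.
Ligand charges: 1×oxalato (-2 each), 1×1,10-phenanthroline (neutral), 2×nitrato (-1 each); total -4. So Mn + (-4) = 2−, giving Mn = +2.
The complex ion is anionic, so manganese takes the -ate form manganate(II).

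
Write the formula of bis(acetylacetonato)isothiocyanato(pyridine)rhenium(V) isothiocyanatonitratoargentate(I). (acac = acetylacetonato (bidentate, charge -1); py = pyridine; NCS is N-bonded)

Cation [Re…]: ligand charges -3, Re(V) ⇒ ion charge 2+.
Anion [Ag…]: ligand charges -2, Ag(I) ⇒ ion charge 1−.
One 2+ cation requires 2 of the 1− anion.

[Re(acac)2(NCS)(py)][Ag(NCS)(NO3)]2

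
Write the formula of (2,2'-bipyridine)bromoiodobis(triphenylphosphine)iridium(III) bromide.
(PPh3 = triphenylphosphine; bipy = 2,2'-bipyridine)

[Ir(bipy)BrI(PPh3)2]Br

Ligands: 2 triphenylphosphine (PPh3, neutral), 1 iodo (I, -1), 1 2,2'-bipyridine (bipy, neutral), 1 bromo (Br, -1). Ligand charge sum = -2.
With Ir in oxidation state +3, the complex ion is [Ir...]^1+.
Charge balance with bromide (-1) requires 1 complex ion per 1 bromide.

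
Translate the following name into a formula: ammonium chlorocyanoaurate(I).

Ligands: 1 cyano (CN, -1), 1 chloro (Cl, -1). Ligand charge sum = -2.
Charge balance with ammonium (+1) requires 1 complex ion per 1 ammonium.

NH4[AuCl(CN)]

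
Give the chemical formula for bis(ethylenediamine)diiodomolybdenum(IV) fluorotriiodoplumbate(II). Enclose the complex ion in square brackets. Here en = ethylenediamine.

Cation [Mo…]: ligand charges -2, Mo(IV) ⇒ ion charge 2+.
Anion [Pb…]: ligand charges -4, Pb(II) ⇒ ion charge 2−.
One 2+ cation balances one 2− anion.

[Mo(en)2I2][PbFI3]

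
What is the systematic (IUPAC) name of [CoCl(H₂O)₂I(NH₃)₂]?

There is no counter-ion, so the complex is neutral overall.
Ligand charges: 2×ammine (neutral), 1×chloro (-1 each), 1×iodo (-1 each), 2×aqua (neutral); total -2. So Co + (-2) = 0, giving Co = +2.
Ligands are named alphabetically: ammine before aqua before chloro before iodo.

diamminediaquachloroiodocobalt(II)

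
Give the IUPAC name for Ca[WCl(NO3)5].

calcium chloropentanitratotungstate(IV)

The 1 calcium counter-ion carries a total charge of +2, so each complex ion is 2−.
Ligand charges: 1×chloro (-1 each), 5×nitrato (-1 each); total -6. So W + (-6) = 2−, giving W = +4.
The complex ion is anionic, so tungsten takes the -ate form tungstate(IV).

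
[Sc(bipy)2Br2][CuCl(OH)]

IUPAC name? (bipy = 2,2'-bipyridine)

Both ions are complex: the cation is named first with the plain metal name, the anion second with the -ate form; each ion's ligands are alphabetised independently.
Scandium is always +3 in its complexes; the cation's ligand charges sum to -2, so the complex cation is 1+.
A 1:1 salt means the anion carries the equal and opposite charge, 1−.
Anion: ligand charges sum to -2; for the ion to be 1−, Cu = +1.

bis(2,2'-bipyridine)dibromoscandium(III) chlorohydroxocuprate(I)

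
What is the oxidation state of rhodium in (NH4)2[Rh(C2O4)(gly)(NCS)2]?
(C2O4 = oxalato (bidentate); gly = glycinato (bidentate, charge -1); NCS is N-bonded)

+3

2 ammonium outside the brackets (+1 each) → the complex ion is 2−.
Ligand charges: 1×C2O4 = -2; 1×gly = -1; 2×NCS = -2; sum -5.
Rh + (-5) = 2− ⇒ Rh is +3.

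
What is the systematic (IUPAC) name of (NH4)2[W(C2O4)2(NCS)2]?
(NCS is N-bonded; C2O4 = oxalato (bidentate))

The 2 ammonium counter-ions carry a total charge of +2, so each complex ion is 2−.
Ligand charges: 2×isothiocyanato (-1 each), 2×oxalato (-2 each); total -6. So W + (-6) = 2−, giving W = +4.
Ligands are named alphabetically: isothiocyanato before oxalato.
The complex ion is anionic, so tungsten takes the -ate form tungstate(IV).

ammonium diisothiocyanatodioxalatotungstate(IV)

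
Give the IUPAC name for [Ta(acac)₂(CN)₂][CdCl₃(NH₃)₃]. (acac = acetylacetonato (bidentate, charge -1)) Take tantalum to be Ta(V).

bis(acetylacetonato)dicyanotantalum(V) triamminetrichlorocadmate(II)

Both ions are complex: the cation is named first with the plain metal name, the anion second with the -ate form; each ion's ligands are alphabetised independently.
Ta is given as +5; the cation's ligand charges sum to -4, so the complex cation is 1+.
A 1:1 salt means the anion carries the equal and opposite charge, 1−.
Anion: ligand charges sum to -3; for the ion to be 1−, Cd = +2.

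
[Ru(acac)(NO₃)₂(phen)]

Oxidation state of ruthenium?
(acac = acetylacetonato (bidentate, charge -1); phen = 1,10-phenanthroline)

+3

No counter-ion: the bracketed complex is neutral.
Ligand charges: 1×acac = -1; 2×NO3 = -2; 1×phen neutral; sum -3.
Ru + (-3) = 0 ⇒ Ru is +3.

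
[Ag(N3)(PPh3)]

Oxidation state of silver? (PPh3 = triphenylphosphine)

No counter-ion: the bracketed complex is neutral.
Ligand charges: 1×PPh3 neutral; 1×N3 = -1; sum -1.
Ag + (-1) = 0 ⇒ Ag is +1.

+1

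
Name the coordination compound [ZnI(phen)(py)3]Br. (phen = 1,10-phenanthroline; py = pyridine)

iodo(1,10-phenanthroline)tris(pyridine)zinc(II) bromide

The 1 bromide counter-ion carries a total charge of -1, so each complex ion is 1+.
Ligand charges: 1×iodo (-1 each), 1×1,10-phenanthroline (neutral), 3×pyridine (neutral); total -1. So Zn + (-1) = 1+, giving Zn = +2.
Ligands are named alphabetically: iodo before phenanthroline before pyridine.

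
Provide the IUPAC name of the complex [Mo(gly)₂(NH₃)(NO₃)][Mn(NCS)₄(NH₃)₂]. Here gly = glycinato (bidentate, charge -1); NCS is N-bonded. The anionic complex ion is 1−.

The complex anion is given as 1−; its ligand charges sum to -4, so Mn = +3.
A 1:1 salt means the cation carries the equal and opposite charge, 1+.
Cation: ligand charges sum to -3; for the ion to be 1+, Mo = +4.

amminebis(glycinato)nitratomolybdenum(IV) diamminetetraisothiocyanatomanganate(III)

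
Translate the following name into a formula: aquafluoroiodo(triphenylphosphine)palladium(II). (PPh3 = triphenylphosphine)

[PdF(H2O)I(PPh3)]

Ligands: 1 triphenylphosphine (PPh3, neutral), 1 iodo (I, -1), 1 aqua (H2O, neutral), 1 fluoro (F, -1). Ligand charge sum = -2.
With Pd in oxidation state +2, the complex ion is [Pd...].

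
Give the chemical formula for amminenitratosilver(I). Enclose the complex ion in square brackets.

[Ag(NH3)(NO3)]

Ligands: 1 nitrato (NO3, -1), 1 ammine (NH3, neutral). Ligand charge sum = -1.
With Ag in oxidation state +1, the complex ion is [Ag...].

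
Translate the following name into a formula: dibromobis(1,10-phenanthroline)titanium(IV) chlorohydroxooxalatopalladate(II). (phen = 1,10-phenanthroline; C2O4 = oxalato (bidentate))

[TiBr2(phen)2][Pd(C2O4)Cl(OH)]

Cation [Ti…]: ligand charges -2, Ti(IV) ⇒ ion charge 2+.
Anion [Pd…]: ligand charges -4, Pd(II) ⇒ ion charge 2−.
One 2+ cation balances one 2− anion.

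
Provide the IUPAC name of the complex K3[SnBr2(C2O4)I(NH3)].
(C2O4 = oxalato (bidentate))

The 3 potassium counter-ions carry a total charge of +3, so each complex ion is 3−.
Ligand charges: 2×bromo (-1 each), 1×iodo (-1 each), 1×oxalato (-2 each), 1×ammine (neutral); total -5. So Sn + (-5) = 3−, giving Sn = +2.
Ligands are named alphabetically: ammine before bromo before iodo before oxalato.
The complex ion is anionic, so tin takes the -ate form stannate(II).

potassium amminedibromoiodooxalatostannate(II)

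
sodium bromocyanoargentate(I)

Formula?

Na[AgBr(CN)]

Ligands: 1 bromo (Br, -1), 1 cyano (CN, -1). Ligand charge sum = -2.
Charge balance with sodium (+1) requires 1 complex ion per 1 sodium.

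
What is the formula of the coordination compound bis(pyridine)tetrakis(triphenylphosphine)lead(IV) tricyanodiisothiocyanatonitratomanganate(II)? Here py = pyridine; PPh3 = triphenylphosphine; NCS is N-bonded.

Cation [Pb…]: ligand charges 0, Pb(IV) ⇒ ion charge 4+.
Anion [Mn…]: ligand charges -6, Mn(II) ⇒ ion charge 4−.

[Pb(PPh3)4(py)2][Mn(CN)3(NCS)2(NO3)]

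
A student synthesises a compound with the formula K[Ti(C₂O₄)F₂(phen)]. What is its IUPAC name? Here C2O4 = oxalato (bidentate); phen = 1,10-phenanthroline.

The 1 potassium counter-ion carries a total charge of +1, so each complex ion is 1−.
Ligand charges: 1×oxalato (-2 each), 2×fluoro (-1 each), 1×1,10-phenanthroline (neutral); total -4. So Ti + (-4) = 1−, giving Ti = +3.
Ligands are named alphabetically: fluoro before oxalato before phenanthroline.
The complex ion is anionic, so titanium takes the -ate form titanate(III).

potassium difluorooxalato(1,10-phenanthroline)titanate(III)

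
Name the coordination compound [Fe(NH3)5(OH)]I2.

The 2 iodide counter-ions carry a total charge of -2, so each complex ion is 2+.
Ligand charges: 1×hydroxo (-1 each), 5×ammine (neutral); total -1. So Fe + (-1) = 2+, giving Fe = +3.
Ligands are named alphabetically: ammine before hydroxo.

pentaamminehydroxoiron(III) iodide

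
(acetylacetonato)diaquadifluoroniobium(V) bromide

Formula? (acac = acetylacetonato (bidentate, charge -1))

Ligands: 1 acetylacetonato (acac, -1), 2 aqua (H2O, neutral), 2 fluoro (F, -1). Ligand charge sum = -3.
With Nb in oxidation state +5, the complex ion is [Nb...]^2+.
Charge balance with bromide (-1) requires 1 complex ion per 2 bromide.

[Nb(acac)F2(H2O)2]Br2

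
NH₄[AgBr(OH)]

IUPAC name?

ammonium bromohydroxoargentate(I)

The 1 ammonium counter-ion carries a total charge of +1, so each complex ion is 1−.
Ligand charges: 1×bromo (-1 each), 1×hydroxo (-1 each); total -2. So Ag + (-2) = 1−, giving Ag = +1.
Ligands are named alphabetically: bromo before hydroxo.
The complex ion is anionic, so silver takes the -ate form argentate(I).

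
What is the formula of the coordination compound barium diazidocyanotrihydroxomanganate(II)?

Ba2[Mn(CN)(N3)2(OH)3]

Ligands: 1 cyano (CN, -1), 3 hydroxo (OH, -1), 2 azido (N3, -1). Ligand charge sum = -6.
Charge balance with barium (+2) requires 1 complex ion per 2 barium.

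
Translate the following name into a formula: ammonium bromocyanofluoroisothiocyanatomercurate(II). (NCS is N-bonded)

(NH4)2[HgBr(CN)F(NCS)]

Ligands: 1 bromo (Br, -1), 1 cyano (CN, -1), 1 fluoro (F, -1), 1 isothiocyanato (NCS, -1). Ligand charge sum = -4.
With Hg in oxidation state +2, the complex ion is [Hg...]^2−.
Charge balance with ammonium (+1) requires 1 complex ion per 2 ammonium.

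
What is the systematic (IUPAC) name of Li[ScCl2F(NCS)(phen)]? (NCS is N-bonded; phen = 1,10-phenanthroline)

The 1 lithium counter-ion carries a total charge of +1, so each complex ion is 1−.
Ligand charges: 2×chloro (-1 each), 1×isothiocyanato (-1 each), 1×fluoro (-1 each), 1×1,10-phenanthroline (neutral); total -4. So Sc + (-4) = 1−, giving Sc = +3.
Ligands are named alphabetically: chloro before fluoro before isothiocyanato before phenanthroline.
The complex ion is anionic, so scandium takes the -ate form scandate(III).

lithium dichlorofluoroisothiocyanato(1,10-phenanthroline)scandate(III)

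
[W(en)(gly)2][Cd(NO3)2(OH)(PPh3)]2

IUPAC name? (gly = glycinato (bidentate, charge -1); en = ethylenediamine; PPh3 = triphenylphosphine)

(ethylenediamine)bis(glycinato)tungsten(IV) hydroxodinitrato(triphenylphosphine)cadmate(II)

Both ions are complex: the cation is named first with the plain metal name, the anion second with the -ate form; each ion's ligands are alphabetised independently.
Cadmium is always +2 in its complexes; the anion's ligand charges sum to -3, so the complex anion is 1−.
With 2 anions per cation, the cation must be 2×1 = 2+.
Cation: ligand charges sum to -2; for the ion to be 2+, W = +4.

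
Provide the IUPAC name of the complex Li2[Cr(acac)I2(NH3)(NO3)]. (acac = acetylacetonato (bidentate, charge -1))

lithium (acetylacetonato)amminediiodonitratochromate(II)

The 2 lithium counter-ions carry a total charge of +2, so each complex ion is 2−.
Ligand charges: 1×ammine (neutral), 1×acetylacetonato (-1 each), 2×iodo (-1 each), 1×nitrato (-1 each); total -4. So Cr + (-4) = 2−, giving Cr = +2.
Ligands are named alphabetically: acetylacetonato before ammine before iodo before nitrato.
The complex ion is anionic, so chromium takes the -ate form chromate(II).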